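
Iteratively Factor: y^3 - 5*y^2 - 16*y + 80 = (y - 5)*(y^2 - 16) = (y - 5)*(y + 4)*(y - 4)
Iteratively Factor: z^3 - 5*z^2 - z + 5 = (z + 1)*(z^2 - 6*z + 5) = (z - 5)*(z + 1)*(z - 1)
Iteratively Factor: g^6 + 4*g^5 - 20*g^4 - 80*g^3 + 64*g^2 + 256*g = (g + 2)*(g^5 + 2*g^4 - 24*g^3 - 32*g^2 + 128*g) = (g + 2)*(g + 4)*(g^4 - 2*g^3 - 16*g^2 + 32*g) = (g + 2)*(g + 4)^2*(g^3 - 6*g^2 + 8*g) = g*(g + 2)*(g + 4)^2*(g^2 - 6*g + 8) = g*(g - 4)*(g + 2)*(g + 4)^2*(g - 2)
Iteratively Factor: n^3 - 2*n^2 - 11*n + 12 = (n - 1)*(n^2 - n - 12) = (n - 1)*(n + 3)*(n - 4)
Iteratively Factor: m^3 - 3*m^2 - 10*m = (m + 2)*(m^2 - 5*m) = m*(m + 2)*(m - 5)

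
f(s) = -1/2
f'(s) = 0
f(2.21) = -0.50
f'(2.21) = 0.00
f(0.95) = -0.50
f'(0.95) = 0.00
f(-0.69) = -0.50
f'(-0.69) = 0.00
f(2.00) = -0.50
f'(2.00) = 0.00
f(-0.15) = -0.50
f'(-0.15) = 0.00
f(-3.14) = -0.50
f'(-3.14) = 0.00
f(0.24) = -0.50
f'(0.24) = 0.00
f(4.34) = -0.50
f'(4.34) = 0.00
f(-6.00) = -0.50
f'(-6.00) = 0.00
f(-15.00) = -0.50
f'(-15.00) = 0.00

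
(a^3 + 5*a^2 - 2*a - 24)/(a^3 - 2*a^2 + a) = (a^3 + 5*a^2 - 2*a - 24)/(a*(a^2 - 2*a + 1))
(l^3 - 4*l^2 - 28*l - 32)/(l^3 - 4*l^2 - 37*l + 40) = (l^2 + 4*l + 4)/(l^2 + 4*l - 5)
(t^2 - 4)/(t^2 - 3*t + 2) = (t + 2)/(t - 1)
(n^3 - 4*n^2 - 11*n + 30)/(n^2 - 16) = (n^3 - 4*n^2 - 11*n + 30)/(n^2 - 16)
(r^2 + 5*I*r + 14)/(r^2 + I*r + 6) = (r + 7*I)/(r + 3*I)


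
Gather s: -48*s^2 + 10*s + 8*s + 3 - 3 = -48*s^2 + 18*s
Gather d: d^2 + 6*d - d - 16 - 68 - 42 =d^2 + 5*d - 126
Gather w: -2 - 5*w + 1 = -5*w - 1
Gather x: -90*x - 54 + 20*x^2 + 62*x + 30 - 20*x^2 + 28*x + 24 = 0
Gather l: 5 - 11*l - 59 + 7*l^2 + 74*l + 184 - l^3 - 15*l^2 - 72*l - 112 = -l^3 - 8*l^2 - 9*l + 18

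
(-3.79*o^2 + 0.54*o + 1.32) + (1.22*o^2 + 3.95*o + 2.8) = -2.57*o^2 + 4.49*o + 4.12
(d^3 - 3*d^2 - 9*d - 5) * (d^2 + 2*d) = d^5 - d^4 - 15*d^3 - 23*d^2 - 10*d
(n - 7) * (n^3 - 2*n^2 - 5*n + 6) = n^4 - 9*n^3 + 9*n^2 + 41*n - 42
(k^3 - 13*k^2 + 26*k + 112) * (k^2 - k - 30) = k^5 - 14*k^4 + 9*k^3 + 476*k^2 - 892*k - 3360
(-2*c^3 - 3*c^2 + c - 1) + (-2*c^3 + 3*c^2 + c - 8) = -4*c^3 + 2*c - 9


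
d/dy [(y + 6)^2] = 2*y + 12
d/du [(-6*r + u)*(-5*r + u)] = -11*r + 2*u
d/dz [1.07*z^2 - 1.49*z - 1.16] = 2.14*z - 1.49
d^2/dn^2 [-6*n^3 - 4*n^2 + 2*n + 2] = -36*n - 8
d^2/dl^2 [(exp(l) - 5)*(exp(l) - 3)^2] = (9*exp(2*l) - 44*exp(l) + 39)*exp(l)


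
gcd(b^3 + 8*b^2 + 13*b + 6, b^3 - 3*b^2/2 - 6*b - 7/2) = b^2 + 2*b + 1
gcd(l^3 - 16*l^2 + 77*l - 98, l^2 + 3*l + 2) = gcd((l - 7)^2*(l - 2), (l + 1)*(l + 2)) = 1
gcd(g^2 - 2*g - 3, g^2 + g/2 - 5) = 1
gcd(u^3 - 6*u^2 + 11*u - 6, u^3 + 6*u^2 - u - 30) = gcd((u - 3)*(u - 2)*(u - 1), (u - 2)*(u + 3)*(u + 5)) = u - 2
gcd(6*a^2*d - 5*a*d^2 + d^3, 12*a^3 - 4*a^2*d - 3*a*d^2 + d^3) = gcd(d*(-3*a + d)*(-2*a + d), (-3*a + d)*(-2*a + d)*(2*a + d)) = 6*a^2 - 5*a*d + d^2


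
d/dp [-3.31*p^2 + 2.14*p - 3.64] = 2.14 - 6.62*p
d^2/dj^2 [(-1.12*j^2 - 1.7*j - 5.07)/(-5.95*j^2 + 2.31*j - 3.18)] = (151.15618*j^3 + 949.79493*j^2 - 611.10189*j - 90.12339)/(210.644875*j^6 - 245.339325*j^5 + 432.989235*j^4 - 274.571451*j^3 + 231.412734*j^2 - 70.078932*j + 32.157432)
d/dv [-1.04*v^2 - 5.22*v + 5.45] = -2.08*v - 5.22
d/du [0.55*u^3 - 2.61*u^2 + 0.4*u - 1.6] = 1.65*u^2 - 5.22*u + 0.4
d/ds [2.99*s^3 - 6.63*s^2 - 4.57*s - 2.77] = 8.97*s^2 - 13.26*s - 4.57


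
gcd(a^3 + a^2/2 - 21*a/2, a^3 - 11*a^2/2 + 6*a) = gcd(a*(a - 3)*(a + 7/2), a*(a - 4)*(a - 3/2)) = a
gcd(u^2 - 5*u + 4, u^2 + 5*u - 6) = u - 1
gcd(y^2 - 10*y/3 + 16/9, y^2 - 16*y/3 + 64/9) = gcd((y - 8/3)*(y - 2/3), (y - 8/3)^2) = y - 8/3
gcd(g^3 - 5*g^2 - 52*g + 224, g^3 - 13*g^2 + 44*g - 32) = g^2 - 12*g + 32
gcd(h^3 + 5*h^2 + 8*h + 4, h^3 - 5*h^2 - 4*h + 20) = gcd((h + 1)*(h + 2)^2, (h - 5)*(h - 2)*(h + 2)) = h + 2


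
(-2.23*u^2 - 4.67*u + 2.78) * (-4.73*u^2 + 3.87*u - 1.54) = 10.5479*u^4 + 13.459*u^3 - 27.7881*u^2 + 17.9504*u - 4.2812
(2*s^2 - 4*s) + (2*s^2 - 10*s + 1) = 4*s^2 - 14*s + 1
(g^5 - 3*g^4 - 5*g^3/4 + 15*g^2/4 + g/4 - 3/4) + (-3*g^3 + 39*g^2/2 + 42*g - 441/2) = g^5 - 3*g^4 - 17*g^3/4 + 93*g^2/4 + 169*g/4 - 885/4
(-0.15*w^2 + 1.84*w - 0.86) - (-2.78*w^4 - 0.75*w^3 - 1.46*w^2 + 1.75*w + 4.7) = 2.78*w^4 + 0.75*w^3 + 1.31*w^2 + 0.0900000000000001*w - 5.56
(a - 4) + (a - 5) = 2*a - 9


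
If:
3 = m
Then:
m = 3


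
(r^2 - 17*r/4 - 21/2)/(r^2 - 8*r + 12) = (r + 7/4)/(r - 2)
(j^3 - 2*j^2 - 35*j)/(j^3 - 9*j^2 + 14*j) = (j + 5)/(j - 2)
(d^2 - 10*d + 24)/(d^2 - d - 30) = (d - 4)/(d + 5)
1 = 1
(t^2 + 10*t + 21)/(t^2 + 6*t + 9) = (t + 7)/(t + 3)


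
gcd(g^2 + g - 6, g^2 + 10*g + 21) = g + 3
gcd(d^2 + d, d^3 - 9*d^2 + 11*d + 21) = d + 1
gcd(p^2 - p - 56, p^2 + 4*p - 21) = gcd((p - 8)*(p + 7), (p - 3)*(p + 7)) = p + 7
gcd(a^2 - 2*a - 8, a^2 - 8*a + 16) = a - 4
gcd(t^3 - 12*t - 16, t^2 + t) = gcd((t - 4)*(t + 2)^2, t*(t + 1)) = 1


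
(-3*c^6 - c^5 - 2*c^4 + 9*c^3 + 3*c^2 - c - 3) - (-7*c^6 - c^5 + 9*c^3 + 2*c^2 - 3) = 4*c^6 - 2*c^4 + c^2 - c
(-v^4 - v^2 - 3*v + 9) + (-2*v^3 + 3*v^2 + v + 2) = -v^4 - 2*v^3 + 2*v^2 - 2*v + 11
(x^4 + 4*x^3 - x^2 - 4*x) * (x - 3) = x^5 + x^4 - 13*x^3 - x^2 + 12*x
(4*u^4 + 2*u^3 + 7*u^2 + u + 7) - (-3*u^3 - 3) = 4*u^4 + 5*u^3 + 7*u^2 + u + 10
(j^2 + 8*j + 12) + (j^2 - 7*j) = 2*j^2 + j + 12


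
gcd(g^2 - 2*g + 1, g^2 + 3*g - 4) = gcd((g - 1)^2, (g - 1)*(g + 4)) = g - 1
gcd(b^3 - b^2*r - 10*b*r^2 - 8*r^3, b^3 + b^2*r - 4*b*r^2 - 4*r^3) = b^2 + 3*b*r + 2*r^2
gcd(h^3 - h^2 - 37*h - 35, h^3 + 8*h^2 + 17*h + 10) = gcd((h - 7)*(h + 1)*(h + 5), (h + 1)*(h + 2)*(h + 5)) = h^2 + 6*h + 5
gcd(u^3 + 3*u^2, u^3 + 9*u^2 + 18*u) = u^2 + 3*u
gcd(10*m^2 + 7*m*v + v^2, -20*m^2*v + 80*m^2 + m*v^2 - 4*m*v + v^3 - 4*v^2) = 5*m + v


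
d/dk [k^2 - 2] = 2*k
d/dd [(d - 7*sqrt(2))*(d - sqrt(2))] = 2*d - 8*sqrt(2)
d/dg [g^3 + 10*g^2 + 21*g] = 3*g^2 + 20*g + 21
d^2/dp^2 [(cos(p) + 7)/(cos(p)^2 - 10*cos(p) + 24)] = (-9*(1 - cos(2*p))^2*cos(p)/4 - 19*(1 - cos(2*p))^2/2 - 5105*cos(p)/2 - 151*cos(2*p) + 87*cos(3*p) + cos(5*p)/2 + 1431)/((cos(p) - 6)^3*(cos(p) - 4)^3)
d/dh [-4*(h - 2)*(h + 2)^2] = 4*(2 - 3*h)*(h + 2)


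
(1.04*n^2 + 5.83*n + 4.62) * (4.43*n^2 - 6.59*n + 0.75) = 4.6072*n^4 + 18.9733*n^3 - 17.1731*n^2 - 26.0733*n + 3.465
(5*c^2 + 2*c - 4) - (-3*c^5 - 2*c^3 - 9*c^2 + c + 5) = 3*c^5 + 2*c^3 + 14*c^2 + c - 9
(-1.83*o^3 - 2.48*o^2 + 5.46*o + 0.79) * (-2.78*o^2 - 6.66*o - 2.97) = 5.0874*o^5 + 19.0822*o^4 + 6.7731*o^3 - 31.1942*o^2 - 21.4776*o - 2.3463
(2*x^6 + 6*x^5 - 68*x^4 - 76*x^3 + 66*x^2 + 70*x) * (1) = 2*x^6 + 6*x^5 - 68*x^4 - 76*x^3 + 66*x^2 + 70*x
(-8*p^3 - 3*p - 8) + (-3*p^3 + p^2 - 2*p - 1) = -11*p^3 + p^2 - 5*p - 9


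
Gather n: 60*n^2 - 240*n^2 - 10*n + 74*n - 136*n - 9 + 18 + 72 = -180*n^2 - 72*n + 81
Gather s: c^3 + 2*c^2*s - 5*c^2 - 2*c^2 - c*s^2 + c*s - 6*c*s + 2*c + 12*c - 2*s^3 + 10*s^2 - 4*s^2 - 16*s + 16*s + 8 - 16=c^3 - 7*c^2 + 14*c - 2*s^3 + s^2*(6 - c) + s*(2*c^2 - 5*c) - 8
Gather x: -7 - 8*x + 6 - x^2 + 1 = -x^2 - 8*x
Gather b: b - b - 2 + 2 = 0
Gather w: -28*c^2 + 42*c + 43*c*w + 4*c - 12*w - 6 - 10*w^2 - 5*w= -28*c^2 + 46*c - 10*w^2 + w*(43*c - 17) - 6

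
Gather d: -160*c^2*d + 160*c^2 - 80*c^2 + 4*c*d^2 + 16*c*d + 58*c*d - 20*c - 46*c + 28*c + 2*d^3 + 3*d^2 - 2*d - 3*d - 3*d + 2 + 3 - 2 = 80*c^2 - 38*c + 2*d^3 + d^2*(4*c + 3) + d*(-160*c^2 + 74*c - 8) + 3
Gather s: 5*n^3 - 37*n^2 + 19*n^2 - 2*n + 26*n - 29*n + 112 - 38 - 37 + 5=5*n^3 - 18*n^2 - 5*n + 42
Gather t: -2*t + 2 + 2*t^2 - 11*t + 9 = 2*t^2 - 13*t + 11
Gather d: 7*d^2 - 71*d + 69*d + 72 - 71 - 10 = 7*d^2 - 2*d - 9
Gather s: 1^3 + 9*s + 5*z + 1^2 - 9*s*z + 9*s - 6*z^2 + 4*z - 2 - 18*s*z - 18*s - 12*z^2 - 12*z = -27*s*z - 18*z^2 - 3*z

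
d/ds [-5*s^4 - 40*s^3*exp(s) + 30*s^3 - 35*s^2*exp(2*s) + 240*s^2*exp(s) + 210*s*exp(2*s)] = -40*s^3*exp(s) - 20*s^3 - 70*s^2*exp(2*s) + 120*s^2*exp(s) + 90*s^2 + 350*s*exp(2*s) + 480*s*exp(s) + 210*exp(2*s)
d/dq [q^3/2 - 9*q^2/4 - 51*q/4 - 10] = 3*q^2/2 - 9*q/2 - 51/4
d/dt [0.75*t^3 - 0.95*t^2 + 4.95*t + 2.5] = 2.25*t^2 - 1.9*t + 4.95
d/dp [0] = 0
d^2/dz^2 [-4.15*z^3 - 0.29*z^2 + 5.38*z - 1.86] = -24.9*z - 0.58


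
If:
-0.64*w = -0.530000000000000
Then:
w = 0.83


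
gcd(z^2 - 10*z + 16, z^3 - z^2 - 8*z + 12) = z - 2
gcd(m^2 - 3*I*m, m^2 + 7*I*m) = m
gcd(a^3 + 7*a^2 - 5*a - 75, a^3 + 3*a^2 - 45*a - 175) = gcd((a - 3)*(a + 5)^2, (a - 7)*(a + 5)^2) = a^2 + 10*a + 25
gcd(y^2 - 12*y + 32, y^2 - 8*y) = y - 8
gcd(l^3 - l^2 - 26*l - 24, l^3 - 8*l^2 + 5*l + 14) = l + 1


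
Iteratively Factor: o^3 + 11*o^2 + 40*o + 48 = (o + 4)*(o^2 + 7*o + 12) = (o + 4)^2*(o + 3)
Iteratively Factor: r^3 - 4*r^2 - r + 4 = (r - 4)*(r^2 - 1) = (r - 4)*(r - 1)*(r + 1)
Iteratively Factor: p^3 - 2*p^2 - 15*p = (p + 3)*(p^2 - 5*p) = (p - 5)*(p + 3)*(p)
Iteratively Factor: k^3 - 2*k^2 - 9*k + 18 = (k - 3)*(k^2 + k - 6) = (k - 3)*(k - 2)*(k + 3)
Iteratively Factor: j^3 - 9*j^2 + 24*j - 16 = (j - 4)*(j^2 - 5*j + 4) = (j - 4)*(j - 1)*(j - 4)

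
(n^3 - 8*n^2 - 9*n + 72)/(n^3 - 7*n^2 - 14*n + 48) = (n - 3)/(n - 2)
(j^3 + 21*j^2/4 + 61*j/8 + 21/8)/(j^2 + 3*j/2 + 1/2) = (4*j^2 + 19*j + 21)/(4*(j + 1))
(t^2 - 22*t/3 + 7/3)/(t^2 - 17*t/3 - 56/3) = (-3*t^2 + 22*t - 7)/(-3*t^2 + 17*t + 56)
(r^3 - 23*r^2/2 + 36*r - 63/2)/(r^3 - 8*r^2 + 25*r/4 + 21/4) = 2*(r - 3)/(2*r + 1)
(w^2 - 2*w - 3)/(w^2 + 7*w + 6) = (w - 3)/(w + 6)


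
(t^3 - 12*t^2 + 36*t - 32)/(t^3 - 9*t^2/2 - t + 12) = 2*(t^2 - 10*t + 16)/(2*t^2 - 5*t - 12)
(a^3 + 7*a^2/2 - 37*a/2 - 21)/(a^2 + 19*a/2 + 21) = (2*a^2 - 5*a - 7)/(2*a + 7)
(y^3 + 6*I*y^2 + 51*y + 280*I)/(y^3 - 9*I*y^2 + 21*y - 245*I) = (y + 8*I)/(y - 7*I)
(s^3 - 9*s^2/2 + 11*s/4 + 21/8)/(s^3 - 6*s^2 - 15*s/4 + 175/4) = (4*s^2 - 4*s - 3)/(2*(2*s^2 - 5*s - 25))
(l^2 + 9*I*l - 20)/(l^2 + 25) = (l + 4*I)/(l - 5*I)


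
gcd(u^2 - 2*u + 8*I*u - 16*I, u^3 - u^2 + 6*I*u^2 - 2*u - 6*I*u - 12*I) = u - 2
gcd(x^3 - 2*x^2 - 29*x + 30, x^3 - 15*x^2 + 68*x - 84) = x - 6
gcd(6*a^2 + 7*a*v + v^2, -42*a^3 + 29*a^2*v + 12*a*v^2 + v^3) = 6*a + v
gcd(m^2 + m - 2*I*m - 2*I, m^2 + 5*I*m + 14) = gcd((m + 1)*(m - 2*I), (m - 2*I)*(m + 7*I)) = m - 2*I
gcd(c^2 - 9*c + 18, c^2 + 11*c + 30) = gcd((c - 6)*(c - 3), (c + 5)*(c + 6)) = 1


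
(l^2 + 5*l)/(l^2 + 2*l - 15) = l/(l - 3)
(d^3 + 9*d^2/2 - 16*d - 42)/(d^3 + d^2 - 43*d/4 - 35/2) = 2*(d + 6)/(2*d + 5)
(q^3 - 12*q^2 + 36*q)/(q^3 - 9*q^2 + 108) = q/(q + 3)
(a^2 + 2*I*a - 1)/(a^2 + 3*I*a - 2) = (a + I)/(a + 2*I)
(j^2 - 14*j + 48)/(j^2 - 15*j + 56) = (j - 6)/(j - 7)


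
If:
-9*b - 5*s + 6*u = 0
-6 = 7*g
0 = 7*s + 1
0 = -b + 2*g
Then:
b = -12/7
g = -6/7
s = -1/7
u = -113/42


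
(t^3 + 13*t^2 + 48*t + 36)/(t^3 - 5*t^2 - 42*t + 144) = (t^2 + 7*t + 6)/(t^2 - 11*t + 24)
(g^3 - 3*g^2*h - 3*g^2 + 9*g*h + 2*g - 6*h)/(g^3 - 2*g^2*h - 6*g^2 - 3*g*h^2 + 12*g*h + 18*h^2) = (g^2 - 3*g + 2)/(g^2 + g*h - 6*g - 6*h)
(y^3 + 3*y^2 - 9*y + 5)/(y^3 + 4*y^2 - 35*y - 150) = (y^2 - 2*y + 1)/(y^2 - y - 30)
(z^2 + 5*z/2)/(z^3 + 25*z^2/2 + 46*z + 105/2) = z/(z^2 + 10*z + 21)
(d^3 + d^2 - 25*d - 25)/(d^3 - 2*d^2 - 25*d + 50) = (d + 1)/(d - 2)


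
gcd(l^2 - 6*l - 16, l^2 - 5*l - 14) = l + 2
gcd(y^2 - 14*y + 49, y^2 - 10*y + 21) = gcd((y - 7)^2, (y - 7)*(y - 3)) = y - 7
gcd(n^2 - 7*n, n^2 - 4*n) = n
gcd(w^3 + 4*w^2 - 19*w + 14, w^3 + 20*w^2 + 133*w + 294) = w + 7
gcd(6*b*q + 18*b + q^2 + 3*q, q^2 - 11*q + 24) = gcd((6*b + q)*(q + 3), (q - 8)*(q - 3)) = 1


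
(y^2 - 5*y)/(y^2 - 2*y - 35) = y*(5 - y)/(-y^2 + 2*y + 35)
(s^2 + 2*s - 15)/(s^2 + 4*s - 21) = (s + 5)/(s + 7)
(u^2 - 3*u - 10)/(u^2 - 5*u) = (u + 2)/u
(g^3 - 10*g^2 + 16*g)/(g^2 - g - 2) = g*(g - 8)/(g + 1)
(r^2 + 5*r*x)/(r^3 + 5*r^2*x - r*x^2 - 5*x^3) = r/(r^2 - x^2)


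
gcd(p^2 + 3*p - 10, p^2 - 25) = p + 5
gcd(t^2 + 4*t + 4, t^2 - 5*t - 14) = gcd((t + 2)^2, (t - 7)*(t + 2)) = t + 2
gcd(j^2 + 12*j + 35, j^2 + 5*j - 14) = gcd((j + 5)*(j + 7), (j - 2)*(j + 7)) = j + 7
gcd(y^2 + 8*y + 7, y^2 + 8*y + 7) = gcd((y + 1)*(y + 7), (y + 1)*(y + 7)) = y^2 + 8*y + 7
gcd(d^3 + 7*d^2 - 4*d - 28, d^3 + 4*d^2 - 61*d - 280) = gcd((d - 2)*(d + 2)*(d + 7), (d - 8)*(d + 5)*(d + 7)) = d + 7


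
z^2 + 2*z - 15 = (z - 3)*(z + 5)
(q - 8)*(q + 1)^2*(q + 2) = q^4 - 4*q^3 - 27*q^2 - 38*q - 16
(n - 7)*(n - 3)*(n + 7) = n^3 - 3*n^2 - 49*n + 147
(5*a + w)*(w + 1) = 5*a*w + 5*a + w^2 + w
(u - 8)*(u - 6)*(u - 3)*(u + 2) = u^4 - 15*u^3 + 56*u^2 + 36*u - 288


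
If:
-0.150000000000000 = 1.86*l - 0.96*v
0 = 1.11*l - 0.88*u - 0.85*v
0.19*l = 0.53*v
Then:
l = -0.10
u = -0.09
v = -0.04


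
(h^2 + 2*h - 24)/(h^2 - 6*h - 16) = (-h^2 - 2*h + 24)/(-h^2 + 6*h + 16)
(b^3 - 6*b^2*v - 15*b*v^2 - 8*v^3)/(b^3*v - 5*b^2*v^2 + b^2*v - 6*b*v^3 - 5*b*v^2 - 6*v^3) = (-b^2 + 7*b*v + 8*v^2)/(v*(-b^2 + 6*b*v - b + 6*v))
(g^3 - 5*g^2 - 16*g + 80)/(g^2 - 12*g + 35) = (g^2 - 16)/(g - 7)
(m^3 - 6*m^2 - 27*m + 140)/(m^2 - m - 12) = (m^2 - 2*m - 35)/(m + 3)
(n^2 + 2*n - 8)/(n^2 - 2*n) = (n + 4)/n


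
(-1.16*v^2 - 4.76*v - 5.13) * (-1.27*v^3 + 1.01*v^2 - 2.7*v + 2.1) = 1.4732*v^5 + 4.8736*v^4 + 4.8395*v^3 + 5.2347*v^2 + 3.855*v - 10.773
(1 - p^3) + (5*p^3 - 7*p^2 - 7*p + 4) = 4*p^3 - 7*p^2 - 7*p + 5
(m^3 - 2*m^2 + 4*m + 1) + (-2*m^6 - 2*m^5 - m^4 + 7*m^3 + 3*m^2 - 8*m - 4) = -2*m^6 - 2*m^5 - m^4 + 8*m^3 + m^2 - 4*m - 3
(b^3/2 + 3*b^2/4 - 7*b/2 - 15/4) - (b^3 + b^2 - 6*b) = -b^3/2 - b^2/4 + 5*b/2 - 15/4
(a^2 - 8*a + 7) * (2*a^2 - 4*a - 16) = 2*a^4 - 20*a^3 + 30*a^2 + 100*a - 112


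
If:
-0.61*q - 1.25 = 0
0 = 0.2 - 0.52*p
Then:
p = 0.38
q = -2.05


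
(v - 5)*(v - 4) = v^2 - 9*v + 20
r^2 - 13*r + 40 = (r - 8)*(r - 5)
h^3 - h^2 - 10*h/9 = h*(h - 5/3)*(h + 2/3)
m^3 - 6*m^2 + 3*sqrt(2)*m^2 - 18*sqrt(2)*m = m*(m - 6)*(m + 3*sqrt(2))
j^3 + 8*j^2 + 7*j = j*(j + 1)*(j + 7)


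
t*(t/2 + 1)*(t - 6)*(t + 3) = t^4/2 - t^3/2 - 12*t^2 - 18*t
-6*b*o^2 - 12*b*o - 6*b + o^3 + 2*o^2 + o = (-6*b + o)*(o + 1)^2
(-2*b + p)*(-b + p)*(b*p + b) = 2*b^3*p + 2*b^3 - 3*b^2*p^2 - 3*b^2*p + b*p^3 + b*p^2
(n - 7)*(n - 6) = n^2 - 13*n + 42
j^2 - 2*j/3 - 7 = (j - 3)*(j + 7/3)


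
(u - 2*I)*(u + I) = u^2 - I*u + 2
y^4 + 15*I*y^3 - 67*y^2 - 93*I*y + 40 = (y + I)^2*(y + 5*I)*(y + 8*I)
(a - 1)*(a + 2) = a^2 + a - 2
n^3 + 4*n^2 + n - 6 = (n - 1)*(n + 2)*(n + 3)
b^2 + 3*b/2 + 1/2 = (b + 1/2)*(b + 1)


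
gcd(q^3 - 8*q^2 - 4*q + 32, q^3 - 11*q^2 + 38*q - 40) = q - 2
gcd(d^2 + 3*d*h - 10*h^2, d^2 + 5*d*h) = d + 5*h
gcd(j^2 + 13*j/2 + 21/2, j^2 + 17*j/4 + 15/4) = j + 3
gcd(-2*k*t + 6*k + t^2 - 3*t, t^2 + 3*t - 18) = t - 3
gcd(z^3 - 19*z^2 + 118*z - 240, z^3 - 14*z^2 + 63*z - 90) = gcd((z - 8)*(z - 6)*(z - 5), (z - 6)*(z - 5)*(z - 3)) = z^2 - 11*z + 30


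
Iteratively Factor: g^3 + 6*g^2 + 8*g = (g + 2)*(g^2 + 4*g) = (g + 2)*(g + 4)*(g)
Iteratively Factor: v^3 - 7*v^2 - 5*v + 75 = (v + 3)*(v^2 - 10*v + 25) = (v - 5)*(v + 3)*(v - 5)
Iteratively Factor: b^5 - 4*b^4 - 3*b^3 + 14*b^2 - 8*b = (b + 2)*(b^4 - 6*b^3 + 9*b^2 - 4*b) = (b - 1)*(b + 2)*(b^3 - 5*b^2 + 4*b) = (b - 4)*(b - 1)*(b + 2)*(b^2 - b) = (b - 4)*(b - 1)^2*(b + 2)*(b)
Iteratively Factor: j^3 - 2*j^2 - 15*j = (j - 5)*(j^2 + 3*j) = (j - 5)*(j + 3)*(j)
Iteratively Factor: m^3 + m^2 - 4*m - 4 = (m - 2)*(m^2 + 3*m + 2) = (m - 2)*(m + 1)*(m + 2)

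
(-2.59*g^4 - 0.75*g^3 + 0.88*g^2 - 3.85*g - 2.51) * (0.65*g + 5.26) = -1.6835*g^5 - 14.1109*g^4 - 3.373*g^3 + 2.1263*g^2 - 21.8825*g - 13.2026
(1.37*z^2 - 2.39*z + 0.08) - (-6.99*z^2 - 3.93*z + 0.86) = 8.36*z^2 + 1.54*z - 0.78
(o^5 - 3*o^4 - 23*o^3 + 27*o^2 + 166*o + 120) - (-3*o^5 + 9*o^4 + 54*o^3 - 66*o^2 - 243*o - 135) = 4*o^5 - 12*o^4 - 77*o^3 + 93*o^2 + 409*o + 255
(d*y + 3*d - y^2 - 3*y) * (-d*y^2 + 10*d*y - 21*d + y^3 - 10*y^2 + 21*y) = -d^2*y^3 + 7*d^2*y^2 + 9*d^2*y - 63*d^2 + 2*d*y^4 - 14*d*y^3 - 18*d*y^2 + 126*d*y - y^5 + 7*y^4 + 9*y^3 - 63*y^2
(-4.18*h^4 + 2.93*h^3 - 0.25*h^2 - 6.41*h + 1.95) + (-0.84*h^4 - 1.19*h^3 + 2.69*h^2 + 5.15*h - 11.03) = -5.02*h^4 + 1.74*h^3 + 2.44*h^2 - 1.26*h - 9.08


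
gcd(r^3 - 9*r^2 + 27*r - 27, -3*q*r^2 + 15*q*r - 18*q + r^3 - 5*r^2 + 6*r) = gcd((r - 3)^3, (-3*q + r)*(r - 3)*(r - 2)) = r - 3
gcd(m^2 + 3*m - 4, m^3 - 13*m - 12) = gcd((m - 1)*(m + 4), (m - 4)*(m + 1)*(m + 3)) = 1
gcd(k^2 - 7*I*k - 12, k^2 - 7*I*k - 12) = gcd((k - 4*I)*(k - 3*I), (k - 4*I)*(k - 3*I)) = k^2 - 7*I*k - 12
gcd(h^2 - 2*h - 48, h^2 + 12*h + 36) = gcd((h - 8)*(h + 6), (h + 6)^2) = h + 6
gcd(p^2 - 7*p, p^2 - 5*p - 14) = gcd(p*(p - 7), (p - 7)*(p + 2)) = p - 7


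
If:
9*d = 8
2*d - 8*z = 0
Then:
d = 8/9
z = 2/9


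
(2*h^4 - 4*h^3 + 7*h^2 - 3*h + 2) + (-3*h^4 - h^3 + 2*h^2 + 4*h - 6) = -h^4 - 5*h^3 + 9*h^2 + h - 4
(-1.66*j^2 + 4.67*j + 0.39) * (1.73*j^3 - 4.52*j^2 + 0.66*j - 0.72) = -2.8718*j^5 + 15.5823*j^4 - 21.5293*j^3 + 2.5146*j^2 - 3.105*j - 0.2808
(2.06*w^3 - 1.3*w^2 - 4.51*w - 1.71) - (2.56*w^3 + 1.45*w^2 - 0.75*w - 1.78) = -0.5*w^3 - 2.75*w^2 - 3.76*w + 0.0700000000000001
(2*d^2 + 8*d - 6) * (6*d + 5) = 12*d^3 + 58*d^2 + 4*d - 30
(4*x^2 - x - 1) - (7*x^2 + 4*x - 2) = -3*x^2 - 5*x + 1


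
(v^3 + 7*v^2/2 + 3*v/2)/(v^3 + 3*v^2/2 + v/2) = (v + 3)/(v + 1)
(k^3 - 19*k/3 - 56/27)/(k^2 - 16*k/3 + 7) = (27*k^3 - 171*k - 56)/(9*(3*k^2 - 16*k + 21))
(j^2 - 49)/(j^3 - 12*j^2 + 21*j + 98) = (j + 7)/(j^2 - 5*j - 14)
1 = 1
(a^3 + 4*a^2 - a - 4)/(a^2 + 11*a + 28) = (a^2 - 1)/(a + 7)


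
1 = 1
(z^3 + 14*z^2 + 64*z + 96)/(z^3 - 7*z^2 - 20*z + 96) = (z^2 + 10*z + 24)/(z^2 - 11*z + 24)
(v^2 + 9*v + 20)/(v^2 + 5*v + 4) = (v + 5)/(v + 1)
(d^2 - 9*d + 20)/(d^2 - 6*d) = (d^2 - 9*d + 20)/(d*(d - 6))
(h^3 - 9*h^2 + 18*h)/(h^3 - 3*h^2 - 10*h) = (-h^2 + 9*h - 18)/(-h^2 + 3*h + 10)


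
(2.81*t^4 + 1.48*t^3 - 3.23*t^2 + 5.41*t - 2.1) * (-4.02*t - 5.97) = -11.2962*t^5 - 22.7253*t^4 + 4.149*t^3 - 2.4651*t^2 - 23.8557*t + 12.537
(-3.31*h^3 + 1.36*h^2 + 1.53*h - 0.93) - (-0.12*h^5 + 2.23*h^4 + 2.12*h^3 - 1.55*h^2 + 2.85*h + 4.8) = 0.12*h^5 - 2.23*h^4 - 5.43*h^3 + 2.91*h^2 - 1.32*h - 5.73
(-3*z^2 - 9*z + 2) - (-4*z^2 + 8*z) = z^2 - 17*z + 2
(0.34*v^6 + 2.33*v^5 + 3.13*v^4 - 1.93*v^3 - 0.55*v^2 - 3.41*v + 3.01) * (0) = 0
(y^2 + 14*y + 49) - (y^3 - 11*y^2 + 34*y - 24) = -y^3 + 12*y^2 - 20*y + 73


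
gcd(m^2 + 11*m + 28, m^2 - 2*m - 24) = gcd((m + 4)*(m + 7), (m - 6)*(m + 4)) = m + 4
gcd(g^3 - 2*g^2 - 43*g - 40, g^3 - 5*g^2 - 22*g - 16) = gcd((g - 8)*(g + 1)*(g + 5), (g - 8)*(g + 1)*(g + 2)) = g^2 - 7*g - 8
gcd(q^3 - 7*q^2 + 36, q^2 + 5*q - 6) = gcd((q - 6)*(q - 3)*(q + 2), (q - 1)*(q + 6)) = 1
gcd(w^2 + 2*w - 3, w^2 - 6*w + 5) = w - 1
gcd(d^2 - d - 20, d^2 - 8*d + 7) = 1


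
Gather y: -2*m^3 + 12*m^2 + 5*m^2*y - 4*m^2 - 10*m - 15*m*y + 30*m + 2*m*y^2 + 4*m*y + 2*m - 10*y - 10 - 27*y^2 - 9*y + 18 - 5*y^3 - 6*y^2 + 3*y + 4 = -2*m^3 + 8*m^2 + 22*m - 5*y^3 + y^2*(2*m - 33) + y*(5*m^2 - 11*m - 16) + 12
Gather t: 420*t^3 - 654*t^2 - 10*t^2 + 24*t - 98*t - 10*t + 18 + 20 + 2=420*t^3 - 664*t^2 - 84*t + 40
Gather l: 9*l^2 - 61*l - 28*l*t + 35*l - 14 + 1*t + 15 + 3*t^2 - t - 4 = 9*l^2 + l*(-28*t - 26) + 3*t^2 - 3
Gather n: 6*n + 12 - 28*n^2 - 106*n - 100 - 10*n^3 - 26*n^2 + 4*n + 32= -10*n^3 - 54*n^2 - 96*n - 56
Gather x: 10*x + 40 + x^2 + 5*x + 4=x^2 + 15*x + 44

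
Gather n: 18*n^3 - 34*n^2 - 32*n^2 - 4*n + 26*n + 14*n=18*n^3 - 66*n^2 + 36*n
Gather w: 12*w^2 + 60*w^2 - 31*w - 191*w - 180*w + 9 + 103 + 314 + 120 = 72*w^2 - 402*w + 546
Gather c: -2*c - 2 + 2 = -2*c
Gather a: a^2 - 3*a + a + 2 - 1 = a^2 - 2*a + 1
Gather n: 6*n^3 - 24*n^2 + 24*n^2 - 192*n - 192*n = 6*n^3 - 384*n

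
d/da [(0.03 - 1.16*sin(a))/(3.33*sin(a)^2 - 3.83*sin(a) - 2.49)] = (3.8628*sin(a)^2 - 0.1998*sin(a) + 3.0033)*cos(a)/(11.0889*sin(a)^4 - 25.5078*sin(a)^3 - 1.9145*sin(a)^2 + 19.0734*sin(a) + 6.2001)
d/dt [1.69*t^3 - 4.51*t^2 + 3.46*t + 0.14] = 5.07*t^2 - 9.02*t + 3.46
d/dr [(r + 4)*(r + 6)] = 2*r + 10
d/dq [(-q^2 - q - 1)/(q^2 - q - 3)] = 2*(q^2 + 4*q + 1)/(q^4 - 2*q^3 - 5*q^2 + 6*q + 9)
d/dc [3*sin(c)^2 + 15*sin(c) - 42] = 3*(2*sin(c) + 5)*cos(c)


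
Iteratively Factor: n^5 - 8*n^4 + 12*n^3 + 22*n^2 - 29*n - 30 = (n - 3)*(n^4 - 5*n^3 - 3*n^2 + 13*n + 10) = (n - 3)*(n + 1)*(n^3 - 6*n^2 + 3*n + 10) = (n - 3)*(n - 2)*(n + 1)*(n^2 - 4*n - 5) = (n - 3)*(n - 2)*(n + 1)^2*(n - 5)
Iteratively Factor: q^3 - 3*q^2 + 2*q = (q)*(q^2 - 3*q + 2) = q*(q - 2)*(q - 1)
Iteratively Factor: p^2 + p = (p + 1)*(p)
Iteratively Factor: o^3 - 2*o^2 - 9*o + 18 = (o + 3)*(o^2 - 5*o + 6) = (o - 2)*(o + 3)*(o - 3)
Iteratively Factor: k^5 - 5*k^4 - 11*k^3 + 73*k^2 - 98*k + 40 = (k - 1)*(k^4 - 4*k^3 - 15*k^2 + 58*k - 40) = (k - 5)*(k - 1)*(k^3 + k^2 - 10*k + 8) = (k - 5)*(k - 1)*(k + 4)*(k^2 - 3*k + 2) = (k - 5)*(k - 1)^2*(k + 4)*(k - 2)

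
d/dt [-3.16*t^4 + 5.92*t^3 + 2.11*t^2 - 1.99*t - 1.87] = -12.64*t^3 + 17.76*t^2 + 4.22*t - 1.99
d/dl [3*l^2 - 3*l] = 6*l - 3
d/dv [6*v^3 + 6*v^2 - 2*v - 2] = 18*v^2 + 12*v - 2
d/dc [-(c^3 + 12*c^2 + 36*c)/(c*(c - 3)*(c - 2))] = (17*c^2 + 60*c - 252)/(c^4 - 10*c^3 + 37*c^2 - 60*c + 36)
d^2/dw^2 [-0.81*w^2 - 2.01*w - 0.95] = -1.62000000000000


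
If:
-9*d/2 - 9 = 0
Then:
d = -2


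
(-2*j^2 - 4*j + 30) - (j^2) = -3*j^2 - 4*j + 30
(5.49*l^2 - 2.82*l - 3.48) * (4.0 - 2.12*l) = -11.6388*l^3 + 27.9384*l^2 - 3.9024*l - 13.92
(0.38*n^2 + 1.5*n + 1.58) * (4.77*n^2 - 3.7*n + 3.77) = 1.8126*n^4 + 5.749*n^3 + 3.4192*n^2 - 0.191000000000001*n + 5.9566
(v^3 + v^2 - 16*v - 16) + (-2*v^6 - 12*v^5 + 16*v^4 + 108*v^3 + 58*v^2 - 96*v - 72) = -2*v^6 - 12*v^5 + 16*v^4 + 109*v^3 + 59*v^2 - 112*v - 88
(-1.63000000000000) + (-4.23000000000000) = -5.86000000000000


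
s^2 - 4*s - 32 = (s - 8)*(s + 4)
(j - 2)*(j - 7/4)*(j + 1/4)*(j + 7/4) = j^4 - 7*j^3/4 - 57*j^2/16 + 343*j/64 + 49/32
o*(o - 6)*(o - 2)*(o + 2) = o^4 - 6*o^3 - 4*o^2 + 24*o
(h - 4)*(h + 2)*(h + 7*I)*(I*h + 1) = I*h^4 - 6*h^3 - 2*I*h^3 + 12*h^2 - I*h^2 + 48*h - 14*I*h - 56*I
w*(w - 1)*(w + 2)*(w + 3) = w^4 + 4*w^3 + w^2 - 6*w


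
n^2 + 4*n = n*(n + 4)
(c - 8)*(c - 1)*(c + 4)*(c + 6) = c^4 + c^3 - 58*c^2 - 136*c + 192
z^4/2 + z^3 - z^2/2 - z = z*(z/2 + 1/2)*(z - 1)*(z + 2)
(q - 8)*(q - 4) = q^2 - 12*q + 32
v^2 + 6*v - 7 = (v - 1)*(v + 7)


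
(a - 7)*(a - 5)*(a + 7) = a^3 - 5*a^2 - 49*a + 245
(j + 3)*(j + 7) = j^2 + 10*j + 21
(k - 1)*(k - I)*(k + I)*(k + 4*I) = k^4 - k^3 + 4*I*k^3 + k^2 - 4*I*k^2 - k + 4*I*k - 4*I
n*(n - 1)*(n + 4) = n^3 + 3*n^2 - 4*n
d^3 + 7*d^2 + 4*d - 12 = (d - 1)*(d + 2)*(d + 6)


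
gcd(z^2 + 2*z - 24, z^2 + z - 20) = z - 4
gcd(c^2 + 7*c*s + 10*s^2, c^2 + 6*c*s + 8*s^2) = c + 2*s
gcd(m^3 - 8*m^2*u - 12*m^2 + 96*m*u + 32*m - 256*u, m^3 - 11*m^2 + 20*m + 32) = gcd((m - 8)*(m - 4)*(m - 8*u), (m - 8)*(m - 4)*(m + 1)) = m^2 - 12*m + 32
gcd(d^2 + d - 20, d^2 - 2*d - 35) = d + 5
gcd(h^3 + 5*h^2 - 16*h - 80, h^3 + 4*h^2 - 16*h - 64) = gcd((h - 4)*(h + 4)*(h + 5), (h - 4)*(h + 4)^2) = h^2 - 16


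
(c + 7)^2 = c^2 + 14*c + 49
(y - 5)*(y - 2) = y^2 - 7*y + 10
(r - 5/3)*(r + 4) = r^2 + 7*r/3 - 20/3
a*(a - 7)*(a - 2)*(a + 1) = a^4 - 8*a^3 + 5*a^2 + 14*a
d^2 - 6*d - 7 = (d - 7)*(d + 1)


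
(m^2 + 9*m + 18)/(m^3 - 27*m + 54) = (m + 3)/(m^2 - 6*m + 9)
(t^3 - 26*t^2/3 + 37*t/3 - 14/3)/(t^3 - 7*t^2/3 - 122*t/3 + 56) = (3*t^2 - 5*t + 2)/(3*t^2 + 14*t - 24)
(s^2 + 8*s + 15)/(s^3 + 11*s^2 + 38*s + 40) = (s + 3)/(s^2 + 6*s + 8)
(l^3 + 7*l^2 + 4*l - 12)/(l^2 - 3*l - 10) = (l^2 + 5*l - 6)/(l - 5)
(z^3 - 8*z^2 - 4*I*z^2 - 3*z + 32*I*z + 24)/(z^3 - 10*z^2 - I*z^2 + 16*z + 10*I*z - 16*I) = (z - 3*I)/(z - 2)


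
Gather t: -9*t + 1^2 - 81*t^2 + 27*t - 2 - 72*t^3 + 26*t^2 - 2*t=-72*t^3 - 55*t^2 + 16*t - 1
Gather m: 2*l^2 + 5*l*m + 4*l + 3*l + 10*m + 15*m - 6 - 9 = 2*l^2 + 7*l + m*(5*l + 25) - 15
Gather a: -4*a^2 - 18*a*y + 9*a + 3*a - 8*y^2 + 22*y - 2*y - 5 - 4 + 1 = -4*a^2 + a*(12 - 18*y) - 8*y^2 + 20*y - 8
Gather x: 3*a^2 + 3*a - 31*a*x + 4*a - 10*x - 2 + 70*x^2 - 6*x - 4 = 3*a^2 + 7*a + 70*x^2 + x*(-31*a - 16) - 6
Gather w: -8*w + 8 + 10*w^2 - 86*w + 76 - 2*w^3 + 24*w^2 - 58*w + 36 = -2*w^3 + 34*w^2 - 152*w + 120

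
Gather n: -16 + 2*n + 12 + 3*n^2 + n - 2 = 3*n^2 + 3*n - 6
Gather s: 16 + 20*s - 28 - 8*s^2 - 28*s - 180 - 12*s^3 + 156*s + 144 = -12*s^3 - 8*s^2 + 148*s - 48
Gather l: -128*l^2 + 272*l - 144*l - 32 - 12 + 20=-128*l^2 + 128*l - 24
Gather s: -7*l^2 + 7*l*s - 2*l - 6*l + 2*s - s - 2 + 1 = -7*l^2 - 8*l + s*(7*l + 1) - 1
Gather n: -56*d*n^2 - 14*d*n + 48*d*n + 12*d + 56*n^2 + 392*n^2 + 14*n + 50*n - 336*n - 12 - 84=12*d + n^2*(448 - 56*d) + n*(34*d - 272) - 96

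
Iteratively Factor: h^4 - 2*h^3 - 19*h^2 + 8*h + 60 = (h - 5)*(h^3 + 3*h^2 - 4*h - 12) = (h - 5)*(h + 3)*(h^2 - 4) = (h - 5)*(h + 2)*(h + 3)*(h - 2)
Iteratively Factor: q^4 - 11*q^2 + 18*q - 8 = (q + 4)*(q^3 - 4*q^2 + 5*q - 2) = (q - 2)*(q + 4)*(q^2 - 2*q + 1) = (q - 2)*(q - 1)*(q + 4)*(q - 1)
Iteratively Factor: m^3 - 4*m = (m - 2)*(m^2 + 2*m) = m*(m - 2)*(m + 2)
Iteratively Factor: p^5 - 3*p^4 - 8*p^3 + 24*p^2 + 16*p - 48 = (p + 2)*(p^4 - 5*p^3 + 2*p^2 + 20*p - 24) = (p - 3)*(p + 2)*(p^3 - 2*p^2 - 4*p + 8) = (p - 3)*(p - 2)*(p + 2)*(p^2 - 4) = (p - 3)*(p - 2)*(p + 2)^2*(p - 2)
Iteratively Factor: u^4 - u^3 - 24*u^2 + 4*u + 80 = (u - 5)*(u^3 + 4*u^2 - 4*u - 16) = (u - 5)*(u + 2)*(u^2 + 2*u - 8) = (u - 5)*(u - 2)*(u + 2)*(u + 4)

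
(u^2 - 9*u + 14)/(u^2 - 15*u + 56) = (u - 2)/(u - 8)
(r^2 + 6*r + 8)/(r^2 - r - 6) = (r + 4)/(r - 3)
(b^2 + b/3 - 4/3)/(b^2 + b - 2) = (b + 4/3)/(b + 2)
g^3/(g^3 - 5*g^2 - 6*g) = g^2/(g^2 - 5*g - 6)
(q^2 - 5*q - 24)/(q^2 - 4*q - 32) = (q + 3)/(q + 4)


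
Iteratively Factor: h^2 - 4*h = (h - 4)*(h)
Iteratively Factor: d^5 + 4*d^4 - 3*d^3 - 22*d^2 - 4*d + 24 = (d - 1)*(d^4 + 5*d^3 + 2*d^2 - 20*d - 24) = (d - 1)*(d + 2)*(d^3 + 3*d^2 - 4*d - 12) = (d - 1)*(d + 2)^2*(d^2 + d - 6) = (d - 1)*(d + 2)^2*(d + 3)*(d - 2)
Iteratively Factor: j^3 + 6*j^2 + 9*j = (j + 3)*(j^2 + 3*j) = (j + 3)^2*(j)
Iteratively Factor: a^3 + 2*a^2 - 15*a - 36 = (a + 3)*(a^2 - a - 12) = (a - 4)*(a + 3)*(a + 3)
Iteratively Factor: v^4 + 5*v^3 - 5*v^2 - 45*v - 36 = (v - 3)*(v^3 + 8*v^2 + 19*v + 12) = (v - 3)*(v + 1)*(v^2 + 7*v + 12) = (v - 3)*(v + 1)*(v + 4)*(v + 3)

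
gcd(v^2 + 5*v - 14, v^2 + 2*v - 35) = v + 7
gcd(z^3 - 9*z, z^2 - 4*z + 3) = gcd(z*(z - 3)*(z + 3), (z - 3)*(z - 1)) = z - 3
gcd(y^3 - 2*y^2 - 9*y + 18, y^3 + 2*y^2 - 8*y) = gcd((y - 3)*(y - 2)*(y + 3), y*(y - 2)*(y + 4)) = y - 2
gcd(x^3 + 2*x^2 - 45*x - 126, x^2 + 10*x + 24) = x + 6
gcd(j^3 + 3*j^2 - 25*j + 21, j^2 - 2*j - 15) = 1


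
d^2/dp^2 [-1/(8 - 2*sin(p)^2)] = (-2*sin(p)^4 - 5*sin(p)^2 + 4)/(sin(p)^2 - 4)^3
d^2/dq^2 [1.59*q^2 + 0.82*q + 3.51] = 3.18000000000000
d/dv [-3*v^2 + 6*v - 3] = 6 - 6*v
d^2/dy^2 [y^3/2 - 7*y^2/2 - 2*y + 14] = 3*y - 7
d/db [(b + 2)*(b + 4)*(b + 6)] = 3*b^2 + 24*b + 44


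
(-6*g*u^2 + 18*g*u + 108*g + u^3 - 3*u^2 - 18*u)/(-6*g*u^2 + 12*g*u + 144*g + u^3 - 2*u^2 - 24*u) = (u + 3)/(u + 4)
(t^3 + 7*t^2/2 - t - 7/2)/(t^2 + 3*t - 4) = (2*t^2 + 9*t + 7)/(2*(t + 4))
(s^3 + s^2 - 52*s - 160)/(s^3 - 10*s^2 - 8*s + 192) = (s + 5)/(s - 6)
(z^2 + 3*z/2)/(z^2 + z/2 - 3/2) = z/(z - 1)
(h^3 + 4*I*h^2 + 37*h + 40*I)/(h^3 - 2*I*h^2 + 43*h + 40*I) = (h^2 + 3*I*h + 40)/(h^2 - 3*I*h + 40)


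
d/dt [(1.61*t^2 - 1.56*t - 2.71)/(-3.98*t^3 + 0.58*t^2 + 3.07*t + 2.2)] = (6.4078*t^4 - 12.4176*t^3 - 26.5099*t^2 + 10.2276*t + 4.8877)/(15.8404*t^6 - 4.6168*t^5 - 24.1008*t^4 - 13.9508*t^3 + 11.9769*t^2 + 13.508*t + 4.84)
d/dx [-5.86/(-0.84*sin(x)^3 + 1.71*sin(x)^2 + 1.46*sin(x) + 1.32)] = (-14.7672*sin(x)^2 + 20.0412*sin(x) + 8.5556)*cos(x)/(-0.84*sin(x)^3 + 1.71*sin(x)^2 + 1.46*sin(x) + 1.32)^2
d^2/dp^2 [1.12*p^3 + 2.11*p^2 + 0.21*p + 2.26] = 6.72*p + 4.22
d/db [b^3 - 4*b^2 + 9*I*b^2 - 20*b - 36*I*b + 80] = 3*b^2 + b*(-8 + 18*I) - 20 - 36*I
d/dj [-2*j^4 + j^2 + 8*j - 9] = -8*j^3 + 2*j + 8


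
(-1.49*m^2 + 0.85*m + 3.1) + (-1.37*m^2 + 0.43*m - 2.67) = -2.86*m^2 + 1.28*m + 0.43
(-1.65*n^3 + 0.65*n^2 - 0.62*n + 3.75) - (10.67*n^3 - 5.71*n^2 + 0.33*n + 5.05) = -12.32*n^3 + 6.36*n^2 - 0.95*n - 1.3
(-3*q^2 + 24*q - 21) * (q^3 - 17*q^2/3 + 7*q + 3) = -3*q^5 + 41*q^4 - 178*q^3 + 278*q^2 - 75*q - 63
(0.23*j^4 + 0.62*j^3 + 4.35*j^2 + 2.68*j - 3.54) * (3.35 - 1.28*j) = -0.2944*j^5 - 0.0230999999999999*j^4 - 3.491*j^3 + 11.1421*j^2 + 13.5092*j - 11.859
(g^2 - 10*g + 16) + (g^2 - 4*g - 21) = 2*g^2 - 14*g - 5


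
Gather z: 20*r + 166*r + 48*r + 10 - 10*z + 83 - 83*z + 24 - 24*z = 234*r - 117*z + 117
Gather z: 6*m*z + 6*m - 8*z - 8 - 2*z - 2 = 6*m + z*(6*m - 10) - 10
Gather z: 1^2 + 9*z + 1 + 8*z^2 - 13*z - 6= 8*z^2 - 4*z - 4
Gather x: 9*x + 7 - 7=9*x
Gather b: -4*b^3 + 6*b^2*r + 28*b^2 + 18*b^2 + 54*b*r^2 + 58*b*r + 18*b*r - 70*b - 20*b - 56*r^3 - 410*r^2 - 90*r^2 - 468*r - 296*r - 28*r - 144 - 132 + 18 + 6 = -4*b^3 + b^2*(6*r + 46) + b*(54*r^2 + 76*r - 90) - 56*r^3 - 500*r^2 - 792*r - 252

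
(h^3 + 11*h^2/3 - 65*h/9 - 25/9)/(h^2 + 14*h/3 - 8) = (9*h^3 + 33*h^2 - 65*h - 25)/(3*(3*h^2 + 14*h - 24))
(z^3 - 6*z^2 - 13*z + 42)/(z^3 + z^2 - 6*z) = (z - 7)/z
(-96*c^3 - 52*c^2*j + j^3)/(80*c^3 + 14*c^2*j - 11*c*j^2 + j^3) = (-6*c - j)/(5*c - j)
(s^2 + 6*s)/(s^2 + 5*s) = (s + 6)/(s + 5)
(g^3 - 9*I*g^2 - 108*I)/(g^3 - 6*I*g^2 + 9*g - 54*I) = (g - 6*I)/(g - 3*I)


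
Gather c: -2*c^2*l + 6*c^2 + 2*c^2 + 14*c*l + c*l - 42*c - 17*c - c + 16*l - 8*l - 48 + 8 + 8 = c^2*(8 - 2*l) + c*(15*l - 60) + 8*l - 32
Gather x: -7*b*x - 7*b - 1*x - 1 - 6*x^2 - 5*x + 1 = -7*b - 6*x^2 + x*(-7*b - 6)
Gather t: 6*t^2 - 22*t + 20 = 6*t^2 - 22*t + 20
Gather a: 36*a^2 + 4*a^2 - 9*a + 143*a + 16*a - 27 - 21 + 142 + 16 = 40*a^2 + 150*a + 110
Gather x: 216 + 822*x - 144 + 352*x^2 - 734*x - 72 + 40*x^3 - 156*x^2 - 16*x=40*x^3 + 196*x^2 + 72*x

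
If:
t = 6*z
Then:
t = 6*z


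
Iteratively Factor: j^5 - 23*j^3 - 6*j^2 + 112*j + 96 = (j + 2)*(j^4 - 2*j^3 - 19*j^2 + 32*j + 48) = (j - 4)*(j + 2)*(j^3 + 2*j^2 - 11*j - 12) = (j - 4)*(j - 3)*(j + 2)*(j^2 + 5*j + 4) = (j - 4)*(j - 3)*(j + 1)*(j + 2)*(j + 4)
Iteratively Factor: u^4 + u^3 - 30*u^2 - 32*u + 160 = (u + 4)*(u^3 - 3*u^2 - 18*u + 40) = (u + 4)^2*(u^2 - 7*u + 10) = (u - 2)*(u + 4)^2*(u - 5)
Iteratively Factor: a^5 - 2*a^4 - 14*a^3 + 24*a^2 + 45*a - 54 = (a - 3)*(a^4 + a^3 - 11*a^2 - 9*a + 18) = (a - 3)*(a - 1)*(a^3 + 2*a^2 - 9*a - 18) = (a - 3)*(a - 1)*(a + 3)*(a^2 - a - 6) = (a - 3)*(a - 1)*(a + 2)*(a + 3)*(a - 3)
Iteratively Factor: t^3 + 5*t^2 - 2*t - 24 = (t - 2)*(t^2 + 7*t + 12) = (t - 2)*(t + 4)*(t + 3)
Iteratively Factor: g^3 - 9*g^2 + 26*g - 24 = (g - 4)*(g^2 - 5*g + 6) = (g - 4)*(g - 2)*(g - 3)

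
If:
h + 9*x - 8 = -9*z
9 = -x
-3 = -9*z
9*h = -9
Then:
No Solution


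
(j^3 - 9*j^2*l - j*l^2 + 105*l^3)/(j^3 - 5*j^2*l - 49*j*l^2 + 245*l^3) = (j + 3*l)/(j + 7*l)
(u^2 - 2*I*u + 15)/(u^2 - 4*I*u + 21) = (u - 5*I)/(u - 7*I)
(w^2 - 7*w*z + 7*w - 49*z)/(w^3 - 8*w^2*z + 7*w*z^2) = (-w - 7)/(w*(-w + z))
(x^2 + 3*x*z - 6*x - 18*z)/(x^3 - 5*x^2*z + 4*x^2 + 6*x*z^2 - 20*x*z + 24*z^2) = (x^2 + 3*x*z - 6*x - 18*z)/(x^3 - 5*x^2*z + 4*x^2 + 6*x*z^2 - 20*x*z + 24*z^2)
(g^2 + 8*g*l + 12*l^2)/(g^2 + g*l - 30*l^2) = (g + 2*l)/(g - 5*l)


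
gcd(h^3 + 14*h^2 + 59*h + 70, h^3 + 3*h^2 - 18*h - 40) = h^2 + 7*h + 10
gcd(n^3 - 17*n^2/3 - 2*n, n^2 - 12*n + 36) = n - 6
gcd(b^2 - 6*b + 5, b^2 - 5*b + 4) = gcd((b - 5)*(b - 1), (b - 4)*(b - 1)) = b - 1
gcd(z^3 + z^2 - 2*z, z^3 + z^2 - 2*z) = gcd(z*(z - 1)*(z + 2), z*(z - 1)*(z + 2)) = z^3 + z^2 - 2*z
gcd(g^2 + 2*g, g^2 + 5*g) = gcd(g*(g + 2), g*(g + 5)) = g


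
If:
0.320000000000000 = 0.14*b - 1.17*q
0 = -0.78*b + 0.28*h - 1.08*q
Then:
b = 8.35714285714286*q + 2.28571428571429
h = 27.1377551020408*q + 6.36734693877551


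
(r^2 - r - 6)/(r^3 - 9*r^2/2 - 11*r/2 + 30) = 2*(r + 2)/(2*r^2 - 3*r - 20)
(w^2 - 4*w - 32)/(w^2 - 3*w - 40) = (w + 4)/(w + 5)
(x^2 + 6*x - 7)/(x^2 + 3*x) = (x^2 + 6*x - 7)/(x*(x + 3))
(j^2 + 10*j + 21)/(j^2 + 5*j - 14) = (j + 3)/(j - 2)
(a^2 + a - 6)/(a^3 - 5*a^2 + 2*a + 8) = (a + 3)/(a^2 - 3*a - 4)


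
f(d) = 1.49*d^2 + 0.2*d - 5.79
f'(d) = 2.98*d + 0.2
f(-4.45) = 22.83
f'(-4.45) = -13.06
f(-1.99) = -0.29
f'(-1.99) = -5.73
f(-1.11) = -4.18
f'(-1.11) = -3.11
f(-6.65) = 58.77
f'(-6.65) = -19.62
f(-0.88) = -4.81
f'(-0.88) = -2.42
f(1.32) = -2.93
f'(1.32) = 4.13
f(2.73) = 5.86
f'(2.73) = 8.34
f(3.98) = 18.61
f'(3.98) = 12.06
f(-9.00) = 113.10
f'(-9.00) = -26.62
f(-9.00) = 113.10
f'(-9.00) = -26.62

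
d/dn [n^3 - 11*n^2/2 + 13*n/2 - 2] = 3*n^2 - 11*n + 13/2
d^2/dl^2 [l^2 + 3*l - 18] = 2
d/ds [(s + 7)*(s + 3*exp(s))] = s + (s + 7)*(3*exp(s) + 1) + 3*exp(s)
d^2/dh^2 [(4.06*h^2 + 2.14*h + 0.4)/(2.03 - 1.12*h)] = -44.196236/(1.404928*h^3 - 7.639296*h^2 + 13.846224*h - 8.365427)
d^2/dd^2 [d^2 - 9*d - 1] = 2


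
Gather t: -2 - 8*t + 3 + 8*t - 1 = 0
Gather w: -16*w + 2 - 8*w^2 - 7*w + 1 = -8*w^2 - 23*w + 3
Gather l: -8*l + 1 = 1 - 8*l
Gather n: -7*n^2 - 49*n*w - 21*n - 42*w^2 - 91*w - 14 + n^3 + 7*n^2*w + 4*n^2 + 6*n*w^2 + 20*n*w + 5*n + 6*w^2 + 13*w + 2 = n^3 + n^2*(7*w - 3) + n*(6*w^2 - 29*w - 16) - 36*w^2 - 78*w - 12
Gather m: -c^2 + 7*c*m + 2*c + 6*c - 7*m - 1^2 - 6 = -c^2 + 8*c + m*(7*c - 7) - 7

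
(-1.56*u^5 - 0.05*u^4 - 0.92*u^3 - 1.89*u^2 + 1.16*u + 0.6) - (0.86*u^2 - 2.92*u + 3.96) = -1.56*u^5 - 0.05*u^4 - 0.92*u^3 - 2.75*u^2 + 4.08*u - 3.36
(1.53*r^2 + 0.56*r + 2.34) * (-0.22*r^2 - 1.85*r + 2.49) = -0.3366*r^4 - 2.9537*r^3 + 2.2589*r^2 - 2.9346*r + 5.8266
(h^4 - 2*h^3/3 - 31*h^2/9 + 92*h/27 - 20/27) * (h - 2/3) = h^5 - 4*h^4/3 - 3*h^3 + 154*h^2/27 - 244*h/81 + 40/81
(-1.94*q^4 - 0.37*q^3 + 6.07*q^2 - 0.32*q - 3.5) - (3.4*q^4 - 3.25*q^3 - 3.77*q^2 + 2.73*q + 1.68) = -5.34*q^4 + 2.88*q^3 + 9.84*q^2 - 3.05*q - 5.18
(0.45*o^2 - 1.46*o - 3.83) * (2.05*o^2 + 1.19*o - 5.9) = 0.9225*o^4 - 2.4575*o^3 - 12.2439*o^2 + 4.0563*o + 22.597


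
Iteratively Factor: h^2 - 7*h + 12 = (h - 3)*(h - 4)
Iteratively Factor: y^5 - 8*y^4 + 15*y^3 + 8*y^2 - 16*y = (y - 1)*(y^4 - 7*y^3 + 8*y^2 + 16*y) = (y - 4)*(y - 1)*(y^3 - 3*y^2 - 4*y) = y*(y - 4)*(y - 1)*(y^2 - 3*y - 4) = y*(y - 4)^2*(y - 1)*(y + 1)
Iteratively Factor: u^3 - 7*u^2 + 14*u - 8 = (u - 1)*(u^2 - 6*u + 8) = (u - 4)*(u - 1)*(u - 2)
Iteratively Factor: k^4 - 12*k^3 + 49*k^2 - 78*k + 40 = (k - 1)*(k^3 - 11*k^2 + 38*k - 40) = (k - 4)*(k - 1)*(k^2 - 7*k + 10) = (k - 5)*(k - 4)*(k - 1)*(k - 2)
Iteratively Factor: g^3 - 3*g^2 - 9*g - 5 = (g + 1)*(g^2 - 4*g - 5) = (g + 1)^2*(g - 5)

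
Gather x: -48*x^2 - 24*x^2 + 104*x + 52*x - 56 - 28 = -72*x^2 + 156*x - 84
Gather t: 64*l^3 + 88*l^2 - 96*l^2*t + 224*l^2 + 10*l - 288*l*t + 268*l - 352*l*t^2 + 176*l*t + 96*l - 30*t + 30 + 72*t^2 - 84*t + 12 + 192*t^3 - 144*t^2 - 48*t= 64*l^3 + 312*l^2 + 374*l + 192*t^3 + t^2*(-352*l - 72) + t*(-96*l^2 - 112*l - 162) + 42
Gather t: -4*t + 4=4 - 4*t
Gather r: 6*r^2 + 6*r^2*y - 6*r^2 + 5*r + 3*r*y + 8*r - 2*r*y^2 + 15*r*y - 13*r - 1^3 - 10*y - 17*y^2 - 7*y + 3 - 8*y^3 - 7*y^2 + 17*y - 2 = 6*r^2*y + r*(-2*y^2 + 18*y) - 8*y^3 - 24*y^2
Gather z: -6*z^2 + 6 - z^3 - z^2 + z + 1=-z^3 - 7*z^2 + z + 7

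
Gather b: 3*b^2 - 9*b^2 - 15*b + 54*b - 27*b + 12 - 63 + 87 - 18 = -6*b^2 + 12*b + 18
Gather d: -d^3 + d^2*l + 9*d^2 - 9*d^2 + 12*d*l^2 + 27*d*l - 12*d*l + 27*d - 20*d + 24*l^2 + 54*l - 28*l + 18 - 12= -d^3 + d^2*l + d*(12*l^2 + 15*l + 7) + 24*l^2 + 26*l + 6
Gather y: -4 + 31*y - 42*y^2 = -42*y^2 + 31*y - 4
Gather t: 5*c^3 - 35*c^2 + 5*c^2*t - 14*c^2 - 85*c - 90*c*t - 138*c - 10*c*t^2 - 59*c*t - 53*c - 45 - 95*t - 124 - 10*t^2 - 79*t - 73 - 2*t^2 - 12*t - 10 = 5*c^3 - 49*c^2 - 276*c + t^2*(-10*c - 12) + t*(5*c^2 - 149*c - 186) - 252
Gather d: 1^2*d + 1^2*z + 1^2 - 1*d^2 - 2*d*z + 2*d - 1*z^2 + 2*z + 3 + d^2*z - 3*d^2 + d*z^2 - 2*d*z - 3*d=d^2*(z - 4) + d*(z^2 - 4*z) - z^2 + 3*z + 4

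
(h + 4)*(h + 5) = h^2 + 9*h + 20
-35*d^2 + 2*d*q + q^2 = (-5*d + q)*(7*d + q)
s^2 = s^2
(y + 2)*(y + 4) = y^2 + 6*y + 8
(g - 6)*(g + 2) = g^2 - 4*g - 12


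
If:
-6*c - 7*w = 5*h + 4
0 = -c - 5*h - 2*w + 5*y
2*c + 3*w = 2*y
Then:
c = -5*y - 12/5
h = 2*y/5 - 4/25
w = 4*y + 8/5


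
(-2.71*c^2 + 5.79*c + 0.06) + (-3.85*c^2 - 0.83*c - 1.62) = -6.56*c^2 + 4.96*c - 1.56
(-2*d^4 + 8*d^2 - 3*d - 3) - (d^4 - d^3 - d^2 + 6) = -3*d^4 + d^3 + 9*d^2 - 3*d - 9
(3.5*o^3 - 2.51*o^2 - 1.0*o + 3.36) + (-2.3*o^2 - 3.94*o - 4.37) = 3.5*o^3 - 4.81*o^2 - 4.94*o - 1.01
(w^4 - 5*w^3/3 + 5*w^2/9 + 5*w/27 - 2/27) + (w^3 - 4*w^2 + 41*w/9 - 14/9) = w^4 - 2*w^3/3 - 31*w^2/9 + 128*w/27 - 44/27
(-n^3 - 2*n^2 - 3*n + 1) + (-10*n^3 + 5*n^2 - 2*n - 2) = -11*n^3 + 3*n^2 - 5*n - 1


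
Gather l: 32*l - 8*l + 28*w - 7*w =24*l + 21*w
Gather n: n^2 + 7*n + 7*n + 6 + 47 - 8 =n^2 + 14*n + 45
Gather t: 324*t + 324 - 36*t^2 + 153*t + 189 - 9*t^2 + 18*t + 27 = -45*t^2 + 495*t + 540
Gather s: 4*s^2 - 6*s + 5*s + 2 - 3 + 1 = 4*s^2 - s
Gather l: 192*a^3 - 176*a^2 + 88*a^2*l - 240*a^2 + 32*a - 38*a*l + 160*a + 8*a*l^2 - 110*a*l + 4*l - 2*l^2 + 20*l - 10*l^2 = 192*a^3 - 416*a^2 + 192*a + l^2*(8*a - 12) + l*(88*a^2 - 148*a + 24)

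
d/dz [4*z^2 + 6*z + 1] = 8*z + 6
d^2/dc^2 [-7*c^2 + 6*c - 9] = -14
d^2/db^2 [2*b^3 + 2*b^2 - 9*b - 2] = 12*b + 4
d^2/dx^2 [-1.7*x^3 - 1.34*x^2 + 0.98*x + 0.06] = -10.2*x - 2.68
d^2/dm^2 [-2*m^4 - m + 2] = -24*m^2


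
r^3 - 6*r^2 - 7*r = r*(r - 7)*(r + 1)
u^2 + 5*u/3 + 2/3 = (u + 2/3)*(u + 1)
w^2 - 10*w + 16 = (w - 8)*(w - 2)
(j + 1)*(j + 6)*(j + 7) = j^3 + 14*j^2 + 55*j + 42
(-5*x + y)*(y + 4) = -5*x*y - 20*x + y^2 + 4*y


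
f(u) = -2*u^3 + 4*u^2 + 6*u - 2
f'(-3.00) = -72.00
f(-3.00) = 70.00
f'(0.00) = 6.00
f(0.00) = -2.00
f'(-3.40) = -90.56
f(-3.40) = 102.45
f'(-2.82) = -64.27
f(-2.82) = 57.74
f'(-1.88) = -30.25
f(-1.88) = 14.15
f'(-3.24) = -82.91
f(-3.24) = 88.57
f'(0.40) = 8.24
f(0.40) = 0.91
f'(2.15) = -4.54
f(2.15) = 9.51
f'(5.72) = -144.55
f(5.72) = -211.10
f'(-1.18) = -11.79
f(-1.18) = -0.22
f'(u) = -6*u^2 + 8*u + 6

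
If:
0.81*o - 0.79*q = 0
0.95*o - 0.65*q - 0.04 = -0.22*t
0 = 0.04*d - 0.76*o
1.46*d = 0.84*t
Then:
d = 0.10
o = 0.01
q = 0.01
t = 0.17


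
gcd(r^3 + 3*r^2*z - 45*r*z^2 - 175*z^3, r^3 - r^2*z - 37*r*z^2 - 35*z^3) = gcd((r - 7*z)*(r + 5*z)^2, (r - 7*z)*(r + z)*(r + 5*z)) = -r^2 + 2*r*z + 35*z^2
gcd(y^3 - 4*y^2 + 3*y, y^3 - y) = y^2 - y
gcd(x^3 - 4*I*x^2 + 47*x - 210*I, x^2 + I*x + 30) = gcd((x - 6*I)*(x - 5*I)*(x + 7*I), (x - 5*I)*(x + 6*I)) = x - 5*I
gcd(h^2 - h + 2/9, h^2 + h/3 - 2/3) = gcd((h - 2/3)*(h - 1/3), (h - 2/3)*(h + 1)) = h - 2/3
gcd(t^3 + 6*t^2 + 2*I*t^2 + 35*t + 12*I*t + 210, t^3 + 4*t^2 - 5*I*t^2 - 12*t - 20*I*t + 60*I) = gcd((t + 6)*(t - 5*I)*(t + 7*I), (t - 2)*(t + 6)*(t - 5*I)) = t^2 + t*(6 - 5*I) - 30*I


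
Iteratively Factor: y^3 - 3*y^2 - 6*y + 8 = (y + 2)*(y^2 - 5*y + 4) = (y - 4)*(y + 2)*(y - 1)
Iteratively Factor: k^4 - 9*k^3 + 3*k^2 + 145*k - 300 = (k - 5)*(k^3 - 4*k^2 - 17*k + 60) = (k - 5)*(k + 4)*(k^2 - 8*k + 15) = (k - 5)^2*(k + 4)*(k - 3)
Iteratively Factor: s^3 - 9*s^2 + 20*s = (s)*(s^2 - 9*s + 20) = s*(s - 4)*(s - 5)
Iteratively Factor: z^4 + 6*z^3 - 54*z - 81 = (z - 3)*(z^3 + 9*z^2 + 27*z + 27) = (z - 3)*(z + 3)*(z^2 + 6*z + 9) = (z - 3)*(z + 3)^2*(z + 3)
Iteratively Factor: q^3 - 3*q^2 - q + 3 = (q - 1)*(q^2 - 2*q - 3) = (q - 1)*(q + 1)*(q - 3)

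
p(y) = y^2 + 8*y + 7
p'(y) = 2*y + 8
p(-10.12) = 28.45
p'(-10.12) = -12.24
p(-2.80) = -7.56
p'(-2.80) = 2.40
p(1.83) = 24.99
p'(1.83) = 11.66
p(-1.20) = -1.16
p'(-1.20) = 5.60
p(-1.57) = -3.10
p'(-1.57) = 4.86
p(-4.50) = -8.75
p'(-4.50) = -1.00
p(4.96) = 71.28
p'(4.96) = 17.92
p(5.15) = 74.72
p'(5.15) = 18.30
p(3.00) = 40.00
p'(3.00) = 14.00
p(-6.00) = -5.00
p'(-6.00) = -4.00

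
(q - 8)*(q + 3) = q^2 - 5*q - 24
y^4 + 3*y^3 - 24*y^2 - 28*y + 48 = (y - 4)*(y - 1)*(y + 2)*(y + 6)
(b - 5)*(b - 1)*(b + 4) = b^3 - 2*b^2 - 19*b + 20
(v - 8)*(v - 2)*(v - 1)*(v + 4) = v^4 - 7*v^3 - 18*v^2 + 88*v - 64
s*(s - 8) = s^2 - 8*s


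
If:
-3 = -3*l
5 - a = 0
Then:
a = 5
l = 1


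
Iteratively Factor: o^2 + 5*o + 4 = (o + 1)*(o + 4)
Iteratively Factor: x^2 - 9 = (x + 3)*(x - 3)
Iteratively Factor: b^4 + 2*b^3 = (b)*(b^3 + 2*b^2) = b^2*(b^2 + 2*b) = b^3*(b + 2)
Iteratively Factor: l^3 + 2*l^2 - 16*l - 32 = (l + 4)*(l^2 - 2*l - 8) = (l - 4)*(l + 4)*(l + 2)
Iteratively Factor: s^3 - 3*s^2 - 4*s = (s - 4)*(s^2 + s) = (s - 4)*(s + 1)*(s)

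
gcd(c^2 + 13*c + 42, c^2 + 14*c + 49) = c + 7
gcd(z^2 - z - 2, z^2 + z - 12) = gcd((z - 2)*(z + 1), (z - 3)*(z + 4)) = 1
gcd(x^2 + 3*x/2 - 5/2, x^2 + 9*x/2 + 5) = x + 5/2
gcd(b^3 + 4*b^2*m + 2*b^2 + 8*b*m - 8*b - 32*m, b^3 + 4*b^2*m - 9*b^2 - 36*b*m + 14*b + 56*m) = b^2 + 4*b*m - 2*b - 8*m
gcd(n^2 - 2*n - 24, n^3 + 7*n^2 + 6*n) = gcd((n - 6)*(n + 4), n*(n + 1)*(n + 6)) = 1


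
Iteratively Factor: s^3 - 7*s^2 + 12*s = (s - 4)*(s^2 - 3*s) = s*(s - 4)*(s - 3)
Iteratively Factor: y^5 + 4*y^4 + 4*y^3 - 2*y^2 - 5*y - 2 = (y - 1)*(y^4 + 5*y^3 + 9*y^2 + 7*y + 2) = (y - 1)*(y + 1)*(y^3 + 4*y^2 + 5*y + 2) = (y - 1)*(y + 1)^2*(y^2 + 3*y + 2) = (y - 1)*(y + 1)^3*(y + 2)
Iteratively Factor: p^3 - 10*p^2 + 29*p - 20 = (p - 5)*(p^2 - 5*p + 4) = (p - 5)*(p - 4)*(p - 1)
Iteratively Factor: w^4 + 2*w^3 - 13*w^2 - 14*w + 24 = (w + 4)*(w^3 - 2*w^2 - 5*w + 6) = (w + 2)*(w + 4)*(w^2 - 4*w + 3) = (w - 3)*(w + 2)*(w + 4)*(w - 1)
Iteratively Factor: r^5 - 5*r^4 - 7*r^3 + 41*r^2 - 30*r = (r - 5)*(r^4 - 7*r^2 + 6*r) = (r - 5)*(r - 1)*(r^3 + r^2 - 6*r) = (r - 5)*(r - 1)*(r + 3)*(r^2 - 2*r) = r*(r - 5)*(r - 1)*(r + 3)*(r - 2)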